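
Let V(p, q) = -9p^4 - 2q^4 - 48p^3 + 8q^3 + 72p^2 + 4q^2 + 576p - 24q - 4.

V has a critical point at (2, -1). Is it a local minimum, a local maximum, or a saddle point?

local maximum

The mixed partial ∂²V/∂p∂q is 0, so the Hessian at any point is diag(V_pp, V_qq) = diag(36(-3p^2 - 8p + 4), 8(-3q^2 + 6q + 1)).
At (2, -1): H = diag(-864, -64).
Both eigenvalues are negative, so H is negative definite: a local maximum.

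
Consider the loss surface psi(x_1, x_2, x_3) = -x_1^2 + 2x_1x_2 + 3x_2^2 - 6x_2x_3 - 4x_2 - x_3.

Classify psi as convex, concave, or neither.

neither

psi is quadratic, so its Hessian is the constant matrix H = [[-2, 2, 0], [2, 6, -6], [0, -6, 0]].
Leading principal minors: -2, -16, 72.
Neither pattern holds ⇒ H is indefinite ⇒ neither convex nor concave.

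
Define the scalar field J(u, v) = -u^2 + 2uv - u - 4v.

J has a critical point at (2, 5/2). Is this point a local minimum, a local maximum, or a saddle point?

saddle point

The Hessian of J is constant: H = [[-2, 2], [2, 0]].
det(H) = (-2)·0 − 2² = -4.
Since det(H) < 0, H is indefinite and the critical point is a saddle point.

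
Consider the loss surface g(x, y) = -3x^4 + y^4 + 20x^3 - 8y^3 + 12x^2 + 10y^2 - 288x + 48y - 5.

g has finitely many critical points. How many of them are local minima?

g separates as a function of x plus a function of y, so ∇g=0 decouples.
∂g/∂x = -12(x - 4)(x - 3)(x + 2) = 0 at x ∈ {-2, 3, 4}; ∂g/∂y = 4(y - 4)(y - 3)(y + 1) = 0 at y ∈ {-1, 3, 4}.
The Hessian is diagonal: diag(g_xx, g_yy). Second derivatives: g_xx(-2)=-360, g_xx(3)=60, g_xx(4)=-72; g_yy(-1)=80, g_yy(3)=-16, g_yy(4)=20.
Local minima occur where both diagonal entries positive: (3, -1), (3, 4). Count: 2.

2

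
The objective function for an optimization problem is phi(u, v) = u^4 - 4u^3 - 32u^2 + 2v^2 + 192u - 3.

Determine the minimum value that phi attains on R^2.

phi(u,v) separates as P(u) + Q(v) − 3, so its minimum is min P + min Q − 3.
P'(u) = 4(u - 4)(u - 3)(u + 4) vanishes at u ∈ {-4, 3, 4}; Q'(v) = 4v vanishes at v ∈ {0}.
Local minima of P (where P''>0): P(-4)=-768, P(4)=256. Local minima of Q: Q(0)=0.
So the global minimum of phi is P(-4) + Q(0) − 3 = -768 + 0 − 3 = -771, attained at (-4, 0).

-771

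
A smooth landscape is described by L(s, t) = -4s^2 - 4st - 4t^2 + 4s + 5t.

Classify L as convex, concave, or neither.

L is quadratic, so its Hessian is the constant matrix H = [[-8, -4], [-4, -8]].
det(H) = 48, tr(H) = -16.
det(H) > 0 and tr(H) < 0, so H is negative definite everywhere: concave.

concave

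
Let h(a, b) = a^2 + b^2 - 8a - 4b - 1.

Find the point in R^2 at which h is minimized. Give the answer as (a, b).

(4, 2)

h(a,b) separates as P(a) + Q(b) − 1, so its minimum is min P + min Q − 1.
P'(a) = 2a - 8 vanishes at a ∈ {4}; Q'(b) = 2b - 4 vanishes at b ∈ {2}.
Local minima of P (where P''>0): P(4)=-16. Local minima of Q: Q(2)=-4.
So the global minimum of h is P(4) + Q(2) − 1 = -16 − 4 − 1 = -21, attained at (4, 2).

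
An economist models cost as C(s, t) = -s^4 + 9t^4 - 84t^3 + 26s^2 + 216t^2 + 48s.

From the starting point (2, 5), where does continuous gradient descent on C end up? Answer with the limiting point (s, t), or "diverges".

(-1, 4)

C is separable, so gradient descent decouples: s follows -∂C/∂s, t follows -∂C/∂t.
∂C/∂s = -4(s - 4)(s + 1)(s + 3); at s=2 this is 120, so s decreases.
∂C/∂t = 36t(t - 4)(t - 3); at t=5 this is 360, so t decreases.
s converges to its nearest critical value -1 (a local min of the s-part); t converges to 4. The iterate converges to (-1, 4).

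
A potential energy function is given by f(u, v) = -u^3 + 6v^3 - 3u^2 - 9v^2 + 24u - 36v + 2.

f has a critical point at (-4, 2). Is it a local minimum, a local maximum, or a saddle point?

local minimum

The mixed partial ∂²f/∂u∂v is 0, so the Hessian at any point is diag(f_uu, f_vv) = diag(-6(u + 1), 18(2v - 1)).
At (-4, 2): H = diag(18, 54).
Both eigenvalues are positive, so H is positive definite: a local minimum.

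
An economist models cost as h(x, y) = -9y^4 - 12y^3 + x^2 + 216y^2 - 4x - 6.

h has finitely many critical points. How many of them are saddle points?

h separates as a function of x plus a function of y, so ∇h=0 decouples.
∂h/∂x = 2(x - 2) = 0 at x ∈ {2}; ∂h/∂y = -36y(y - 3)(y + 4) = 0 at y ∈ {-4, 0, 3}.
The Hessian is diagonal: diag(h_xx, h_yy). Second derivatives: h_xx(2)=2; h_yy(-4)=-1008, h_yy(0)=432, h_yy(3)=-756.
Saddle points occur where the two diagonal entries have opposite signs: (2, -4), (2, 3). Count: 2.

2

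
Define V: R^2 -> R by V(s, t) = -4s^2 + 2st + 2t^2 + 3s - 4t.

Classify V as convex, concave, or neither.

V is quadratic, so its Hessian is the constant matrix H = [[-8, 2], [2, 4]].
det(H) = -36, tr(H) = -4.
det(H) < 0, so H is indefinite: neither convex nor concave.

neither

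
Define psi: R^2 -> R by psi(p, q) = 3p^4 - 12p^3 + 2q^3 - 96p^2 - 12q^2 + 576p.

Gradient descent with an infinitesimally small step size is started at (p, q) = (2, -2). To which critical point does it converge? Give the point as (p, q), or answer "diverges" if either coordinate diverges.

psi is separable, so gradient descent decouples: p follows -∂psi/∂p, q follows -∂psi/∂q.
∂psi/∂p = 12(p - 4)(p - 3)(p + 4); at p=2 this is 144, so p decreases.
∂psi/∂q = 6q(q - 4); at q=-2 this is 72, so q decreases.
The q-coordinate has no critical point in that direction and runs off to infinity.

diverges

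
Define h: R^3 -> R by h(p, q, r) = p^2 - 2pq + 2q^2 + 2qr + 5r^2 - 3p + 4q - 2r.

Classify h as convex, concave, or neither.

h is quadratic, so its Hessian is the constant matrix H = [[2, -2, 0], [-2, 4, 2], [0, 2, 10]].
Leading principal minors: 2, 4, 32.
All positive ⇒ H ≻ 0 ⇒ convex.

convex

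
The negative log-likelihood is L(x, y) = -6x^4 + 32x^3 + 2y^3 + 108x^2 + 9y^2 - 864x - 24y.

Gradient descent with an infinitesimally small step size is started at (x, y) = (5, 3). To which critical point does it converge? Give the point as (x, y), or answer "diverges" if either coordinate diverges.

L is separable, so gradient descent decouples: x follows -∂L/∂x, y follows -∂L/∂y.
∂L/∂x = -24(x - 4)(x - 3)(x + 3); at x=5 this is -384, so x increases.
∂L/∂y = 6(y - 1)(y + 4); at y=3 this is 84, so y decreases.
The x-coordinate has no critical point in that direction and runs off to infinity.

diverges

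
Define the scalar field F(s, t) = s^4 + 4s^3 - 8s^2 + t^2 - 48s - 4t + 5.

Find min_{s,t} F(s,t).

-79

F(s,t) separates as P(s) + Q(t) + 5, so its minimum is min P + min Q + 5.
P'(s) = 4(s - 2)(s + 2)(s + 3) vanishes at s ∈ {-3, -2, 2}; Q'(t) = 2(t - 2) vanishes at t ∈ {2}.
Local minima of P (where P''>0): P(-3)=45, P(2)=-80. Local minima of Q: Q(2)=-4.
So the global minimum of F is P(2) + Q(2) + 5 = -80 − 4 + 5 = -79, attained at (2, 2).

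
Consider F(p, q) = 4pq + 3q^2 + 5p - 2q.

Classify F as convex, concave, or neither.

F is quadratic, so its Hessian is the constant matrix H = [[0, 4], [4, 6]].
det(H) = -16, tr(H) = 6.
det(H) < 0, so H is indefinite: neither convex nor concave.

neither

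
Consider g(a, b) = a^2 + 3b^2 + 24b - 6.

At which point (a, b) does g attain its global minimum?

(0, -4)

g(a,b) separates as P(a) + Q(b) − 6, so its minimum is min P + min Q − 6.
P'(a) = 2a vanishes at a ∈ {0}; Q'(b) = 6b + 24 vanishes at b ∈ {-4}.
Local minima of P (where P''>0): P(0)=0. Local minima of Q: Q(-4)=-48.
So the global minimum of g is P(0) + Q(-4) − 6 = 0 − 48 − 6 = -54, attained at (0, -4).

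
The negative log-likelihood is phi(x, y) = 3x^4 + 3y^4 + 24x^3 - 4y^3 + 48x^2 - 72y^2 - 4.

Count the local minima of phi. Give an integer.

phi separates as a function of x plus a function of y, so ∇phi=0 decouples.
∂phi/∂x = 12x(x + 2)(x + 4) = 0 at x ∈ {-4, -2, 0}; ∂phi/∂y = 12y(y - 4)(y + 3) = 0 at y ∈ {-3, 0, 4}.
The Hessian is diagonal: diag(phi_xx, phi_yy). Second derivatives: phi_xx(-4)=96, phi_xx(-2)=-48, phi_xx(0)=96; phi_yy(-3)=252, phi_yy(0)=-144, phi_yy(4)=336.
Local minima occur where both diagonal entries positive: (-4, -3), (-4, 4), (0, -3), (0, 4). Count: 4.

4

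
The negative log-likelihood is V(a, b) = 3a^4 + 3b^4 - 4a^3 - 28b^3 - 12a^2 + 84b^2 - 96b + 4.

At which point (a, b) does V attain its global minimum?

V(a,b) separates as P(a) + Q(b) + 4, so its minimum is min P + min Q + 4.
P'(a) = 12a(a - 2)(a + 1) vanishes at a ∈ {-1, 0, 2}; Q'(b) = 12(b - 4)(b - 2)(b - 1) vanishes at b ∈ {1, 2, 4}.
Local minima of P (where P''>0): P(-1)=-5, P(2)=-32. Local minima of Q: Q(1)=-37, Q(4)=-64.
So the global minimum of V is P(2) + Q(4) + 4 = -32 − 64 + 4 = -92, attained at (2, 4).

(2, 4)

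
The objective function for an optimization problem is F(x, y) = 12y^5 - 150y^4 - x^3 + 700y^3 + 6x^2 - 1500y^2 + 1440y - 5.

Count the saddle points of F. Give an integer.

F separates as a function of x plus a function of y, so ∇F=0 decouples.
∂F/∂x = -3x(x - 4) = 0 at x ∈ {0, 4}; ∂F/∂y = 60(y - 4)(y - 3)(y - 2)(y - 1) = 0 at y ∈ {1, 2, 3, 4}.
The Hessian is diagonal: diag(F_xx, F_yy). Second derivatives: F_xx(0)=12, F_xx(4)=-12; F_yy(1)=-360, F_yy(2)=120, F_yy(3)=-120, F_yy(4)=360.
Saddle points occur where the two diagonal entries have opposite signs: (0, 1), (0, 3), (4, 2), (4, 4). Count: 4.

4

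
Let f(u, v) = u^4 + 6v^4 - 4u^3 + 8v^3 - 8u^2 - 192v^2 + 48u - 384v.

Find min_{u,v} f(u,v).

f(u,v) separates as P(u) + Q(v), so its minimum is min P + min Q.
P'(u) = 4(u - 3)(u - 2)(u + 2) vanishes at u ∈ {-2, 2, 3}; Q'(v) = 24(v - 4)(v + 1)(v + 4) vanishes at v ∈ {-4, -1, 4}.
Local minima of P (where P''>0): P(-2)=-80, P(3)=45. Local minima of Q: Q(-4)=-512, Q(4)=-2560.
So the global minimum of f is P(-2) + Q(4) = -80 − 2560 = -2640, attained at (-2, 4).

-2640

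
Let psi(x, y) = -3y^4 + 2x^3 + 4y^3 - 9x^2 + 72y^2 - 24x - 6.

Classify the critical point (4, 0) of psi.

The mixed partial ∂²psi/∂x∂y is 0, so the Hessian at any point is diag(psi_xx, psi_yy) = diag(6(2x - 3), 12(-3y^2 + 2y + 12)).
At (4, 0): H = diag(30, 144).
Both eigenvalues are positive, so H is positive definite: a local minimum.

local minimum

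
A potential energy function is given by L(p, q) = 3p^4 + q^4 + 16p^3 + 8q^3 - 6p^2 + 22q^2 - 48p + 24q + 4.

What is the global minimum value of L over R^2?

-165

L(p,q) separates as A(p) + B(q) + 4, so its minimum is min A + min B + 4.
A'(p) = 12(p - 1)(p + 1)(p + 4) vanishes at p ∈ {-4, -1, 1}; B'(q) = 4(q + 1)(q + 2)(q + 3) vanishes at q ∈ {-3, -2, -1}.
Local minima of A (where A''>0): A(-4)=-160, A(1)=-35. Local minima of B: B(-3)=-9, B(-1)=-9.
So the global minimum of L is A(-4) + B(-3) + 4 = -160 − 9 + 4 = -165, attained at (-4, -3).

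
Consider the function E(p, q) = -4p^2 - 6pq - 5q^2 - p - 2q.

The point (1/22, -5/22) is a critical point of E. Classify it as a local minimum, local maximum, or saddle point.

local maximum

The Hessian of E is constant: H = [[-8, -6], [-6, -10]].
det(H) = (-8)·(-10) − (-6)² = 44.
det(H) > 0 and tr(H) = -18 < 0, so H is negative definite and the point is a local maximum.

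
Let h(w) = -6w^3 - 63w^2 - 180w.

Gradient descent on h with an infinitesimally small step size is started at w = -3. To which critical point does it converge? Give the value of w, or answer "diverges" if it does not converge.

-5

h'(w) = -18(w + 2)(w + 5), so h'(-3) = 36.
Gradient descent moves in the -h' direction, i.e. w is decreasing.
The nearest critical point in that direction is w = -5, where h'' = 54 > 0 (a local minimum). The iterate converges there.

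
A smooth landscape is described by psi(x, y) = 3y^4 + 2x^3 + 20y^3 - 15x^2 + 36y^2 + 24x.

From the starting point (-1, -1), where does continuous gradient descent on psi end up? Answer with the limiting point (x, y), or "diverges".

psi is separable, so gradient descent decouples: x follows -∂psi/∂x, y follows -∂psi/∂y.
∂psi/∂x = 6(x - 4)(x - 1); at x=-1 this is 60, so x decreases.
∂psi/∂y = 12y(y + 2)(y + 3); at y=-1 this is -24, so y increases.
The x-coordinate has no critical point in that direction and runs off to infinity.

diverges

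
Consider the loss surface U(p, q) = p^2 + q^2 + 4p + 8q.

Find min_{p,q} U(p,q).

-20

U(p,q) separates as A(p) + B(q), so its minimum is min A + min B.
A'(p) = 2p + 4 vanishes at p ∈ {-2}; B'(q) = 2q + 8 vanishes at q ∈ {-4}.
Local minima of A (where A''>0): A(-2)=-4. Local minima of B: B(-4)=-16.
So the global minimum of U is A(-2) + B(-4) = -4 − 16 = -20, attained at (-2, -4).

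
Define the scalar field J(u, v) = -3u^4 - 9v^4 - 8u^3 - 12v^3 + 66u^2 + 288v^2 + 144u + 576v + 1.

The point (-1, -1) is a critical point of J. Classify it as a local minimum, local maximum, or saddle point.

The mixed partial ∂²J/∂u∂v is 0, so the Hessian at any point is diag(J_uu, J_vv) = diag(12(-3u^2 - 4u + 11), 36(-3v^2 - 2v + 16)).
At (-1, -1): H = diag(144, 540).
Both eigenvalues are positive, so H is positive definite: a local minimum.

local minimum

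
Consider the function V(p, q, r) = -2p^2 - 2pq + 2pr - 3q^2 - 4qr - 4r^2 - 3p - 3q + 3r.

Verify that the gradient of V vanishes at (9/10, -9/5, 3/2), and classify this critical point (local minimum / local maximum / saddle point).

local maximum

∇V = (-4p - 2q + 2r - 3, -2p - 6q - 4r - 3, 2p - 4q - 8r + 3); substituting (9/10, -9/5, 3/2) gives ∇V = (0, 0, 0), so (9/10, -9/5, 3/2) is indeed a critical point.
The Hessian is constant: H = [[-4, -2, 2], [-2, -6, -4], [2, -4, -8]].
Leading principal minors: Δ₁ = -4, Δ₂ = 20, Δ₃ = -40.
The minors alternate sign starting negative (−, +, −), so H is negative definite: a local maximum.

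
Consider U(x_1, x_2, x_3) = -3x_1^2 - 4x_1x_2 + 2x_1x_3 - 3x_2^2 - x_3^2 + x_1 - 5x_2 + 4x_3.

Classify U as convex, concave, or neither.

U is quadratic, so its Hessian is the constant matrix H = [[-6, -4, 2], [-4, -6, 0], [2, 0, -2]].
Leading principal minors: -6, 20, -16.
Signs alternate −, +, − ⇒ H ≺ 0 ⇒ concave.

concave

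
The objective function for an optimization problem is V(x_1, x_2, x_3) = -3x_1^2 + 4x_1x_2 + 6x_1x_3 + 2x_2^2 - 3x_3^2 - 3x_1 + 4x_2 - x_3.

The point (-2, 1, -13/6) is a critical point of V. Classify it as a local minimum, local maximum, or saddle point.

The Hessian is constant: H = [[-6, 4, 6], [4, 4, 0], [6, 0, -6]].
Leading principal minors: Δ₁ = -6, Δ₂ = -40, Δ₃ = 96.
The minors fit neither the all-positive nor the alternating-sign pattern, so H is indefinite: a saddle point.

saddle point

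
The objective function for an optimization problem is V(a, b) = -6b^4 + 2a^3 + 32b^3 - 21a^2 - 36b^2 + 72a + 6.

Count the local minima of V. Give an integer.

V separates as a function of a plus a function of b, so ∇V=0 decouples.
∂V/∂a = 6(a - 4)(a - 3) = 0 at a ∈ {3, 4}; ∂V/∂b = -24b(b - 3)(b - 1) = 0 at b ∈ {0, 1, 3}.
The Hessian is diagonal: diag(V_aa, V_bb). Second derivatives: V_aa(3)=-6, V_aa(4)=6; V_bb(0)=-72, V_bb(1)=48, V_bb(3)=-144.
Local minima occur where both diagonal entries positive: (4, 1). Count: 1.

1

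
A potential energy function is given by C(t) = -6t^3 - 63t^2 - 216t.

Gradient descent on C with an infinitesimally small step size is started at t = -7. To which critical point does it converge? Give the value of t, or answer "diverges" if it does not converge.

-4

C'(t) = -18(t + 3)(t + 4), so C'(-7) = -216.
Gradient descent moves in the -C' direction, i.e. t is increasing.
The nearest critical point in that direction is t = -4, where C'' = 18 > 0 (a local minimum). The iterate converges there.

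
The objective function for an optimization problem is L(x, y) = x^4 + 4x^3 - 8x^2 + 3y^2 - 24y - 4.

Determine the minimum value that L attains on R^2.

-180

L(x,y) separates as P(x) + Q(y) − 4, so its minimum is min P + min Q − 4.
P'(x) = 4x(x - 1)(x + 4) vanishes at x ∈ {-4, 0, 1}; Q'(y) = 6y - 24 vanishes at y ∈ {4}.
Local minima of P (where P''>0): P(-4)=-128, P(1)=-3. Local minima of Q: Q(4)=-48.
So the global minimum of L is P(-4) + Q(4) − 4 = -128 − 48 − 4 = -180, attained at (-4, 4).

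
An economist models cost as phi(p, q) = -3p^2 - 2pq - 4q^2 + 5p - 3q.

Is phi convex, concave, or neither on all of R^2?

phi is quadratic, so its Hessian is the constant matrix H = [[-6, -2], [-2, -8]].
det(H) = 44, tr(H) = -14.
det(H) > 0 and tr(H) < 0, so H is negative definite everywhere: concave.

concave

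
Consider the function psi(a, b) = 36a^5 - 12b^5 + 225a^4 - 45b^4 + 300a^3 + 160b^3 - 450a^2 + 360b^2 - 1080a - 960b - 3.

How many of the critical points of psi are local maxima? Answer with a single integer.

psi separates as a function of a plus a function of b, so ∇psi=0 decouples.
∂psi/∂a = 180(a - 1)(a + 1)(a + 2)(a + 3) = 0 at a ∈ {-3, -2, -1, 1}; ∂psi/∂b = -60(b - 2)(b - 1)(b + 2)(b + 4) = 0 at b ∈ {-4, -2, 1, 2}.
The Hessian is diagonal: diag(psi_aa, psi_bb). Second derivatives: psi_aa(-3)=-1440, psi_aa(-2)=540, psi_aa(-1)=-720, psi_aa(1)=4320; psi_bb(-4)=3600, psi_bb(-2)=-1440, psi_bb(1)=900, psi_bb(2)=-1440.
Local maxima occur where both diagonal entries negative: (-3, -2), (-3, 2), (-1, -2), (-1, 2). Count: 4.

4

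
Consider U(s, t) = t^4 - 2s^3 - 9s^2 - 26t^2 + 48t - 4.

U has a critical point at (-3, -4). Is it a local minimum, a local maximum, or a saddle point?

local minimum

The mixed partial ∂²U/∂s∂t is 0, so the Hessian at any point is diag(U_ss, U_tt) = diag(-6(2s + 3), 4(3t^2 - 13)).
At (-3, -4): H = diag(18, 140).
Both eigenvalues are positive, so H is positive definite: a local minimum.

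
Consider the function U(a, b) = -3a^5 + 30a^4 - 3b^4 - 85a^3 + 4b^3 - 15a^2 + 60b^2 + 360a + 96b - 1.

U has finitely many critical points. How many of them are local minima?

2

U separates as a function of a plus a function of b, so ∇U=0 decouples.
∂U/∂a = -15(a - 4)(a - 3)(a - 2)(a + 1) = 0 at a ∈ {-1, 2, 3, 4}; ∂U/∂b = -12(b - 4)(b + 1)(b + 2) = 0 at b ∈ {-2, -1, 4}.
The Hessian is diagonal: diag(U_aa, U_bb). Second derivatives: U_aa(-1)=900, U_aa(2)=-90, U_aa(3)=60, U_aa(4)=-150; U_bb(-2)=-72, U_bb(-1)=60, U_bb(4)=-360.
Local minima occur where both diagonal entries positive: (-1, -1), (3, -1). Count: 2.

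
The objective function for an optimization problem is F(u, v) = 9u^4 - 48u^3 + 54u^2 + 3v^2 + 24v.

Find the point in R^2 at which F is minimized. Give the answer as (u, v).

F(u,v) separates as P(u) + Q(v), so its minimum is min P + min Q.
P'(u) = 36u(u - 3)(u - 1) vanishes at u ∈ {0, 1, 3}; Q'(v) = 6v + 24 vanishes at v ∈ {-4}.
Local minima of P (where P''>0): P(0)=0, P(3)=-81. Local minima of Q: Q(-4)=-48.
So the global minimum of F is P(3) + Q(-4) = -81 − 48 = -129, attained at (3, -4).

(3, -4)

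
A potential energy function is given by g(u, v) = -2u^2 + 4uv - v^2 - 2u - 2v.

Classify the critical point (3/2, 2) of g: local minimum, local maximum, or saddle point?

saddle point

The Hessian of g is constant: H = [[-4, 4], [4, -2]].
det(H) = (-4)·(-2) − 4² = -8.
Since det(H) < 0, H is indefinite and the critical point is a saddle point.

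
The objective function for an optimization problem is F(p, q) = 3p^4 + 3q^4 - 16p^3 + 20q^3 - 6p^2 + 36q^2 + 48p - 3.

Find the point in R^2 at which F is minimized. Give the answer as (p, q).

(4, 0)

F(p,q) separates as A(p) + B(q) − 3, so its minimum is min A + min B − 3.
A'(p) = 12(p - 4)(p - 1)(p + 1) vanishes at p ∈ {-1, 1, 4}; B'(q) = 12q(q + 2)(q + 3) vanishes at q ∈ {-3, -2, 0}.
Local minima of A (where A''>0): A(-1)=-35, A(4)=-160. Local minima of B: B(-3)=27, B(0)=0.
So the global minimum of F is A(4) + B(0) − 3 = -160 + 0 − 3 = -163, attained at (4, 0).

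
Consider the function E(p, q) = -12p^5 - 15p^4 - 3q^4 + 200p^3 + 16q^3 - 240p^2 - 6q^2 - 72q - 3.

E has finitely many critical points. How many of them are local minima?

2

E separates as a function of p plus a function of q, so ∇E=0 decouples.
∂E/∂p = -60p(p - 2)(p - 1)(p + 4) = 0 at p ∈ {-4, 0, 1, 2}; ∂E/∂q = -12(q - 3)(q - 2)(q + 1) = 0 at q ∈ {-1, 2, 3}.
The Hessian is diagonal: diag(E_pp, E_qq). Second derivatives: E_pp(-4)=7200, E_pp(0)=-480, E_pp(1)=300, E_pp(2)=-720; E_qq(-1)=-144, E_qq(2)=36, E_qq(3)=-48.
Local minima occur where both diagonal entries positive: (-4, 2), (1, 2). Count: 2.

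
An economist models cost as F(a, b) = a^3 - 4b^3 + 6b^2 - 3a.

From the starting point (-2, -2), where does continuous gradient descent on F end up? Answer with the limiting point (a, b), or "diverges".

F is separable, so gradient descent decouples: a follows -∂F/∂a, b follows -∂F/∂b.
∂F/∂a = 3(a - 1)(a + 1); at a=-2 this is 9, so a decreases.
∂F/∂b = -12b(b - 1); at b=-2 this is -72, so b increases.
The a-coordinate has no critical point in that direction and runs off to infinity.

diverges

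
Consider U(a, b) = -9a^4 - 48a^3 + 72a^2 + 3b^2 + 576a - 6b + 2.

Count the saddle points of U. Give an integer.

2

U separates as a function of a plus a function of b, so ∇U=0 decouples.
∂U/∂a = -36(a - 2)(a + 2)(a + 4) = 0 at a ∈ {-4, -2, 2}; ∂U/∂b = 6(b - 1) = 0 at b ∈ {1}.
The Hessian is diagonal: diag(U_aa, U_bb). Second derivatives: U_aa(-4)=-432, U_aa(-2)=288, U_aa(2)=-864; U_bb(1)=6.
Saddle points occur where the two diagonal entries have opposite signs: (-4, 1), (2, 1). Count: 2.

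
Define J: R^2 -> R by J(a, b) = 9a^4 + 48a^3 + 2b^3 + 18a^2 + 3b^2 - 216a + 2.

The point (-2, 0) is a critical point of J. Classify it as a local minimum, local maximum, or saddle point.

saddle point

The mixed partial ∂²J/∂a∂b is 0, so the Hessian at any point is diag(J_aa, J_bb) = diag(36(3a^2 + 8a + 1), 6(2b + 1)).
At (-2, 0): H = diag(-108, 6).
The eigenvalues have opposite signs, so H is indefinite: a saddle point.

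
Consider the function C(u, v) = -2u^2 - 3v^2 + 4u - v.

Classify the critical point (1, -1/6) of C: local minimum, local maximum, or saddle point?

local maximum

The Hessian of C is constant: H = [[-4, 0], [0, -6]].
det(H) = (-4)·(-6) − 0² = 24.
det(H) > 0 and tr(H) = -10 < 0, so H is negative definite and the point is a local maximum.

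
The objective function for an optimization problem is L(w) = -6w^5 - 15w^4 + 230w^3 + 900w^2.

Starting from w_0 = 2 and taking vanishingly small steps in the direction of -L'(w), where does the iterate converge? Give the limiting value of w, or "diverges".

0

L'(w) = -30w(w - 5)(w + 3)(w + 4), so L'(2) = 5400.
Gradient descent moves in the -L' direction, i.e. w is decreasing.
The nearest critical point in that direction is w = 0, where L'' = 1800 > 0 (a local minimum). The iterate converges there.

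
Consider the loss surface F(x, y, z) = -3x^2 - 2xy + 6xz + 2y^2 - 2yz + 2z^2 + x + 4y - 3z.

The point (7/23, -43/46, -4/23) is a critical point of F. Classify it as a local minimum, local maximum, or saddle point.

saddle point

The Hessian is constant: H = [[-6, -2, 6], [-2, 4, -2], [6, -2, 4]].
Leading principal minors: Δ₁ = -6, Δ₂ = -28, Δ₃ = -184.
The minors fit neither the all-positive nor the alternating-sign pattern, so H is indefinite: a saddle point.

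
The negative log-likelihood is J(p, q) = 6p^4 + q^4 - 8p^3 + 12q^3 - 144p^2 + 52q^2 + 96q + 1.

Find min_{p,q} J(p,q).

J(p,q) separates as A(p) + B(q) + 1, so its minimum is min A + min B + 1.
A'(p) = 24p(p - 4)(p + 3) vanishes at p ∈ {-3, 0, 4}; B'(q) = 4(q + 2)(q + 3)(q + 4) vanishes at q ∈ {-4, -3, -2}.
Local minima of A (where A''>0): A(-3)=-594, A(4)=-1280. Local minima of B: B(-4)=-64, B(-2)=-64.
So the global minimum of J is A(4) + B(-4) + 1 = -1280 − 64 + 1 = -1343, attained at (4, -4).

-1343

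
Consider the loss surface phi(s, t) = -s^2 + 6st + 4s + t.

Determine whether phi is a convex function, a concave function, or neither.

neither

phi is quadratic, so its Hessian is the constant matrix H = [[-2, 6], [6, 0]].
det(H) = -36, tr(H) = -2.
det(H) < 0, so H is indefinite: neither convex nor concave.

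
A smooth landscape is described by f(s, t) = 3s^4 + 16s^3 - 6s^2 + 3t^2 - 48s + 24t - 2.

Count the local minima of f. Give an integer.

f separates as a function of s plus a function of t, so ∇f=0 decouples.
∂f/∂s = 12(s - 1)(s + 1)(s + 4) = 0 at s ∈ {-4, -1, 1}; ∂f/∂t = 6(t + 4) = 0 at t ∈ {-4}.
The Hessian is diagonal: diag(f_ss, f_tt). Second derivatives: f_ss(-4)=180, f_ss(-1)=-72, f_ss(1)=120; f_tt(-4)=6.
Local minima occur where both diagonal entries positive: (-4, -4), (1, -4). Count: 2.

2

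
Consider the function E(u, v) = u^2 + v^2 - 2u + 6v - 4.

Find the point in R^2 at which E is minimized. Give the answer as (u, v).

E(u,v) separates as P(u) + Q(v) − 4, so its minimum is min P + min Q − 4.
P'(u) = 2u - 2 vanishes at u ∈ {1}; Q'(v) = 2v + 6 vanishes at v ∈ {-3}.
Local minima of P (where P''>0): P(1)=-1. Local minima of Q: Q(-3)=-9.
So the global minimum of E is P(1) + Q(-3) − 4 = -1 − 9 − 4 = -14, attained at (1, -3).

(1, -3)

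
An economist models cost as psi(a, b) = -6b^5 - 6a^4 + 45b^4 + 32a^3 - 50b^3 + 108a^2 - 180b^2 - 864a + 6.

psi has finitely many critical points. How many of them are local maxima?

4

psi separates as a function of a plus a function of b, so ∇psi=0 decouples.
∂psi/∂a = -24(a - 4)(a - 3)(a + 3) = 0 at a ∈ {-3, 3, 4}; ∂psi/∂b = -30b(b - 4)(b - 3)(b + 1) = 0 at b ∈ {-1, 0, 3, 4}.
The Hessian is diagonal: diag(psi_aa, psi_bb). Second derivatives: psi_aa(-3)=-1008, psi_aa(3)=144, psi_aa(4)=-168; psi_bb(-1)=600, psi_bb(0)=-360, psi_bb(3)=360, psi_bb(4)=-600.
Local maxima occur where both diagonal entries negative: (-3, 0), (-3, 4), (4, 0), (4, 4). Count: 4.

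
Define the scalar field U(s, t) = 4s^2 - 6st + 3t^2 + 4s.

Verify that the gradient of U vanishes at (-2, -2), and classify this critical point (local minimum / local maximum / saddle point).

local minimum

∇U = (8s - 6t + 4, -6s + 6t); substituting (-2, -2) gives ∇U = (0, 0), so (-2, -2) is indeed a critical point.
The Hessian of U is constant: H = [[8, -6], [-6, 6]].
det(H) = 8·6 − (-6)² = 12.
det(H) > 0 and tr(H) = 14 > 0, so H is positive definite and the point is a local minimum.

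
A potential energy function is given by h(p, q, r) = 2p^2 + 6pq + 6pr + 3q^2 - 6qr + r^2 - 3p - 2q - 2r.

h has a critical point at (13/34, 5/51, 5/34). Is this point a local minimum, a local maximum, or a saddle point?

saddle point

The Hessian is constant: H = [[4, 6, 6], [6, 6, -6], [6, -6, 2]].
Leading principal minors: Δ₁ = 4, Δ₂ = -12, Δ₃ = -816.
The minors fit neither the all-positive nor the alternating-sign pattern, so H is indefinite: a saddle point.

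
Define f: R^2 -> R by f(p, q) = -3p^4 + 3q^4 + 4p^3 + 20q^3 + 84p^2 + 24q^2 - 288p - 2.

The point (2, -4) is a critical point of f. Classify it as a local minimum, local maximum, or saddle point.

The mixed partial ∂²f/∂p∂q is 0, so the Hessian at any point is diag(f_pp, f_qq) = diag(12(-3p^2 + 2p + 14), 12(3q^2 + 10q + 4)).
At (2, -4): H = diag(72, 144).
Both eigenvalues are positive, so H is positive definite: a local minimum.

local minimum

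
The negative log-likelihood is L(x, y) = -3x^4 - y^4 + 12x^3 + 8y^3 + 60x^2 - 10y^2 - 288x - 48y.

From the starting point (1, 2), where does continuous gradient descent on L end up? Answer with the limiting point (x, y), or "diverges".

L is separable, so gradient descent decouples: x follows -∂L/∂x, y follows -∂L/∂y.
∂L/∂x = -12(x - 4)(x - 2)(x + 3); at x=1 this is -144, so x increases.
∂L/∂y = -4(y - 4)(y - 3)(y + 1); at y=2 this is -24, so y increases.
x converges to its nearest critical value 2 (a local min of the x-part); y converges to 3. The iterate converges to (2, 3).

(2, 3)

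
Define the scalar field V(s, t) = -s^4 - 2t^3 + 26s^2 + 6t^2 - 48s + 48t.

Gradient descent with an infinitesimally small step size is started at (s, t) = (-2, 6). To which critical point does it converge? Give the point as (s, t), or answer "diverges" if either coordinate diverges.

diverges

V is separable, so gradient descent decouples: s follows -∂V/∂s, t follows -∂V/∂t.
∂V/∂s = -4(s - 3)(s - 1)(s + 4); at s=-2 this is -120, so s increases.
∂V/∂t = -6(t - 4)(t + 2); at t=6 this is -96, so t increases.
The t-coordinate has no critical point in that direction and runs off to infinity.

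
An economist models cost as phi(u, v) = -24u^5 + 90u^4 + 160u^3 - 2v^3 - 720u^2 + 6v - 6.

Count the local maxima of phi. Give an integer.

2

phi separates as a function of u plus a function of v, so ∇phi=0 decouples.
∂phi/∂u = -120u(u - 3)(u - 2)(u + 2) = 0 at u ∈ {-2, 0, 2, 3}; ∂phi/∂v = -6(v - 1)(v + 1) = 0 at v ∈ {-1, 1}.
The Hessian is diagonal: diag(phi_uu, phi_vv). Second derivatives: phi_uu(-2)=4800, phi_uu(0)=-1440, phi_uu(2)=960, phi_uu(3)=-1800; phi_vv(-1)=12, phi_vv(1)=-12.
Local maxima occur where both diagonal entries negative: (0, 1), (3, 1). Count: 2.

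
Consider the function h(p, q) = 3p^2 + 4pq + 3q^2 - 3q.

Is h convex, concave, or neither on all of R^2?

h is quadratic, so its Hessian is the constant matrix H = [[6, 4], [4, 6]].
det(H) = 20, tr(H) = 12.
det(H) > 0 and tr(H) > 0, so H is positive definite everywhere: convex.

convex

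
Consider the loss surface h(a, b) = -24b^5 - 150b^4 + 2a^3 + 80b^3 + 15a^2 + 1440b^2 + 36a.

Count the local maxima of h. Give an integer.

h separates as a function of a plus a function of b, so ∇h=0 decouples.
∂h/∂a = 6(a + 2)(a + 3) = 0 at a ∈ {-3, -2}; ∂h/∂b = -120b(b - 2)(b + 3)(b + 4) = 0 at b ∈ {-4, -3, 0, 2}.
The Hessian is diagonal: diag(h_aa, h_bb). Second derivatives: h_aa(-3)=-6, h_aa(-2)=6; h_bb(-4)=2880, h_bb(-3)=-1800, h_bb(0)=2880, h_bb(2)=-7200.
Local maxima occur where both diagonal entries negative: (-3, -3), (-3, 2). Count: 2.

2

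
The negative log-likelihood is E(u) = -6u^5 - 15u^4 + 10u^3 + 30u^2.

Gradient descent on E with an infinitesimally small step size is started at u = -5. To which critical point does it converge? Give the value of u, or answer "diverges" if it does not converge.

E'(u) = -30u(u - 1)(u + 1)(u + 2), so E'(-5) = -10800.
Gradient descent moves in the -E' direction, i.e. u is increasing.
The nearest critical point in that direction is u = -2, where E'' = 180 > 0 (a local minimum). The iterate converges there.

-2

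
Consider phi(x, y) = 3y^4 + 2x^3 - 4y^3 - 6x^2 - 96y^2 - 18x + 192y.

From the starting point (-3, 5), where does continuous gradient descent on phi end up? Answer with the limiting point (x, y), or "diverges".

phi is separable, so gradient descent decouples: x follows -∂phi/∂x, y follows -∂phi/∂y.
∂phi/∂x = 6(x - 3)(x + 1); at x=-3 this is 72, so x decreases.
∂phi/∂y = 12(y - 4)(y - 1)(y + 4); at y=5 this is 432, so y decreases.
The x-coordinate has no critical point in that direction and runs off to infinity.

diverges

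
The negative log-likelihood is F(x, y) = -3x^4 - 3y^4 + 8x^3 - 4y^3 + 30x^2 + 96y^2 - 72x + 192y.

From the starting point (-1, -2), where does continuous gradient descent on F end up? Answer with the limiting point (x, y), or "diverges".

(1, -1)

F is separable, so gradient descent decouples: x follows -∂F/∂x, y follows -∂F/∂y.
∂F/∂x = -12(x - 3)(x - 1)(x + 2); at x=-1 this is -96, so x increases.
∂F/∂y = -12(y - 4)(y + 1)(y + 4); at y=-2 this is -144, so y increases.
x converges to its nearest critical value 1 (a local min of the x-part); y converges to -1. The iterate converges to (1, -1).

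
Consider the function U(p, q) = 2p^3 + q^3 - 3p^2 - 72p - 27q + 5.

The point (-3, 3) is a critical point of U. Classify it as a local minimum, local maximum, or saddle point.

The mixed partial ∂²U/∂p∂q is 0, so the Hessian at any point is diag(U_pp, U_qq) = diag(6(2p - 1), 6q).
At (-3, 3): H = diag(-42, 18).
The eigenvalues have opposite signs, so H is indefinite: a saddle point.

saddle point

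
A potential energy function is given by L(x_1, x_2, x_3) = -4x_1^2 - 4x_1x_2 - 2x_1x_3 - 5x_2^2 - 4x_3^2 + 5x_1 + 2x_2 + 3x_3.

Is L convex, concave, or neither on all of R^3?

concave

L is quadratic, so its Hessian is the constant matrix H = [[-8, -4, -2], [-4, -10, 0], [-2, 0, -8]].
Leading principal minors: -8, 64, -472.
Signs alternate −, +, − ⇒ H ≺ 0 ⇒ concave.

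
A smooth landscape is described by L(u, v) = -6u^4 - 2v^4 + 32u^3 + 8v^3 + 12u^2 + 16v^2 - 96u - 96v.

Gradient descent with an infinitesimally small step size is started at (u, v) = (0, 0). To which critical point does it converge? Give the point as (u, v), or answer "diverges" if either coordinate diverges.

(1, 2)

L is separable, so gradient descent decouples: u follows -∂L/∂u, v follows -∂L/∂v.
∂L/∂u = -24(u - 4)(u - 1)(u + 1); at u=0 this is -96, so u increases.
∂L/∂v = -8(v - 3)(v - 2)(v + 2); at v=0 this is -96, so v increases.
u converges to its nearest critical value 1 (a local min of the u-part); v converges to 2. The iterate converges to (1, 2).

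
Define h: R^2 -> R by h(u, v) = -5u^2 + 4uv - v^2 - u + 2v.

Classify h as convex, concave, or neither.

concave

h is quadratic, so its Hessian is the constant matrix H = [[-10, 4], [4, -2]].
det(H) = 4, tr(H) = -12.
det(H) > 0 and tr(H) < 0, so H is negative definite everywhere: concave.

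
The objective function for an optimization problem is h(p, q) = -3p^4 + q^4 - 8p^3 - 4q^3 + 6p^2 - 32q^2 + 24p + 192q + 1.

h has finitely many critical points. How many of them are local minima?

h separates as a function of p plus a function of q, so ∇h=0 decouples.
∂h/∂p = -12(p - 1)(p + 1)(p + 2) = 0 at p ∈ {-2, -1, 1}; ∂h/∂q = 4(q - 4)(q - 3)(q + 4) = 0 at q ∈ {-4, 3, 4}.
The Hessian is diagonal: diag(h_pp, h_qq). Second derivatives: h_pp(-2)=-36, h_pp(-1)=24, h_pp(1)=-72; h_qq(-4)=224, h_qq(3)=-28, h_qq(4)=32.
Local minima occur where both diagonal entries positive: (-1, -4), (-1, 4). Count: 2.

2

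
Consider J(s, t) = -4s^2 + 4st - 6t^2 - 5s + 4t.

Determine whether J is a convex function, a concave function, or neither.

J is quadratic, so its Hessian is the constant matrix H = [[-8, 4], [4, -12]].
det(H) = 80, tr(H) = -20.
det(H) > 0 and tr(H) < 0, so H is negative definite everywhere: concave.

concave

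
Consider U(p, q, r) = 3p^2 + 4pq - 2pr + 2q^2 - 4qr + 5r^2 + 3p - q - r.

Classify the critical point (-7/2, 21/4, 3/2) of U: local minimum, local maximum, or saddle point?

The Hessian is constant: H = [[6, 4, -2], [4, 4, -4], [-2, -4, 10]].
Leading principal minors: Δ₁ = 6, Δ₂ = 8, Δ₃ = 32.
All leading minors are positive, so H is positive definite: a local minimum.

local minimum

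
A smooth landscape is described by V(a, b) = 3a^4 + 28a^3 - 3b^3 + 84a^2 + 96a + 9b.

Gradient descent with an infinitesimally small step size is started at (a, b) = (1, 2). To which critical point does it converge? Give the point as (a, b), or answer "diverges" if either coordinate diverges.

V is separable, so gradient descent decouples: a follows -∂V/∂a, b follows -∂V/∂b.
∂V/∂a = 12(a + 1)(a + 2)(a + 4); at a=1 this is 360, so a decreases.
∂V/∂b = -9(b - 1)(b + 1); at b=2 this is -27, so b increases.
The b-coordinate has no critical point in that direction and runs off to infinity.

diverges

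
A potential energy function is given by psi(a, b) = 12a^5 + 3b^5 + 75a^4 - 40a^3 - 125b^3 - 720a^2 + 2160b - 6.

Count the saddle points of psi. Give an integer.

8

psi separates as a function of a plus a function of b, so ∇psi=0 decouples.
∂psi/∂a = 60a(a - 2)(a + 3)(a + 4) = 0 at a ∈ {-4, -3, 0, 2}; ∂psi/∂b = 15(b - 4)(b - 3)(b + 3)(b + 4) = 0 at b ∈ {-4, -3, 3, 4}.
The Hessian is diagonal: diag(psi_aa, psi_bb). Second derivatives: psi_aa(-4)=-1440, psi_aa(-3)=900, psi_aa(0)=-1440, psi_aa(2)=3600; psi_bb(-4)=-840, psi_bb(-3)=630, psi_bb(3)=-630, psi_bb(4)=840.
Saddle points occur where the two diagonal entries have opposite signs: (-4, -3), (-4, 4), (-3, -4), (-3, 3), (0, -3), (0, 4), (2, -4), (2, 3). Count: 8.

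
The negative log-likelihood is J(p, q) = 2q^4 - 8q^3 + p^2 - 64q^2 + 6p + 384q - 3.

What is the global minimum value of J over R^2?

J(p,q) separates as A(p) + B(q) − 3, so its minimum is min A + min B − 3.
A'(p) = 2p + 6 vanishes at p ∈ {-3}; B'(q) = 8(q - 4)(q - 3)(q + 4) vanishes at q ∈ {-4, 3, 4}.
Local minima of A (where A''>0): A(-3)=-9. Local minima of B: B(-4)=-1536, B(4)=512.
So the global minimum of J is A(-3) + B(-4) − 3 = -9 − 1536 − 3 = -1548, attained at (-3, -4).

-1548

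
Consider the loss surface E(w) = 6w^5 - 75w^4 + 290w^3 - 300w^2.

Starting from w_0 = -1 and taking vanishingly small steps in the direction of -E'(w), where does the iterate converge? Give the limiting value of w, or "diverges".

diverges

E'(w) = 30w(w - 5)(w - 4)(w - 1), so E'(-1) = 1800.
Gradient descent moves in the -E' direction, i.e. w is decreasing.
There is no critical point below w=-1, and E' keeps the same sign, so the iterate runs off to −∞.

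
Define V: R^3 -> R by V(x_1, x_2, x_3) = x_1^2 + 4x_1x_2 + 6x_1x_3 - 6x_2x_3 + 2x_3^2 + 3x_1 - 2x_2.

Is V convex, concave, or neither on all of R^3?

V is quadratic, so its Hessian is the constant matrix H = [[2, 4, 6], [4, 0, -6], [6, -6, 4]].
Leading principal minors: 2, -16, -424.
Neither pattern holds ⇒ H is indefinite ⇒ neither convex nor concave.

neither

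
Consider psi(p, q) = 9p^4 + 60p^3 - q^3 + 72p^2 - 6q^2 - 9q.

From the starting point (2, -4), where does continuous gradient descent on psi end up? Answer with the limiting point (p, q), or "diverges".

(0, -3)

psi is separable, so gradient descent decouples: p follows -∂psi/∂p, q follows -∂psi/∂q.
∂psi/∂p = 36p(p + 1)(p + 4); at p=2 this is 1296, so p decreases.
∂psi/∂q = -3(q + 1)(q + 3); at q=-4 this is -9, so q increases.
p converges to its nearest critical value 0 (a local min of the p-part); q converges to -3. The iterate converges to (0, -3).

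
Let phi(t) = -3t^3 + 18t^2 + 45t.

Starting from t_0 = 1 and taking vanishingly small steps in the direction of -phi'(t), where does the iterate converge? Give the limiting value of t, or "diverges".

-1

phi'(t) = -9(t - 5)(t + 1), so phi'(1) = 72.
Gradient descent moves in the -phi' direction, i.e. t is decreasing.
The nearest critical point in that direction is t = -1, where phi'' = 54 > 0 (a local minimum). The iterate converges there.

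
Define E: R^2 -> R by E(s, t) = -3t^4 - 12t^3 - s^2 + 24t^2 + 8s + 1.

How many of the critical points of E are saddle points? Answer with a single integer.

E separates as a function of s plus a function of t, so ∇E=0 decouples.
∂E/∂s = -2(s - 4) = 0 at s ∈ {4}; ∂E/∂t = -12t(t - 1)(t + 4) = 0 at t ∈ {-4, 0, 1}.
The Hessian is diagonal: diag(E_ss, E_tt). Second derivatives: E_ss(4)=-2; E_tt(-4)=-240, E_tt(0)=48, E_tt(1)=-60.
Saddle points occur where the two diagonal entries have opposite signs: (4, 0). Count: 1.

1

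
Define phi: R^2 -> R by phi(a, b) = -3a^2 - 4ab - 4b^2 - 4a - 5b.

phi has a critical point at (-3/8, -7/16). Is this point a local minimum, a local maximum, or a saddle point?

The Hessian of phi is constant: H = [[-6, -4], [-4, -8]].
det(H) = (-6)·(-8) − (-4)² = 32.
det(H) > 0 and tr(H) = -14 < 0, so H is negative definite and the point is a local maximum.

local maximum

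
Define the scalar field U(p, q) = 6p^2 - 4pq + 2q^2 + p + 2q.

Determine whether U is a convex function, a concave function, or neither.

U is quadratic, so its Hessian is the constant matrix H = [[12, -4], [-4, 4]].
det(H) = 32, tr(H) = 16.
det(H) > 0 and tr(H) > 0, so H is positive definite everywhere: convex.

convex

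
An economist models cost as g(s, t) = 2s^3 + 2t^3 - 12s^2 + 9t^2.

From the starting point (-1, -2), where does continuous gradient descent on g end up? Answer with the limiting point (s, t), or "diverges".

g is separable, so gradient descent decouples: s follows -∂g/∂s, t follows -∂g/∂t.
∂g/∂s = 6s(s - 4); at s=-1 this is 30, so s decreases.
∂g/∂t = 6t(t + 3); at t=-2 this is -12, so t increases.
The s-coordinate has no critical point in that direction and runs off to infinity.

diverges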